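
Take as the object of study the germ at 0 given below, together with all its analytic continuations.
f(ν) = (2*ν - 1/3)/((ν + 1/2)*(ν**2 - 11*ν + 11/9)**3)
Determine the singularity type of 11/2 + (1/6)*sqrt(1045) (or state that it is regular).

The denominator factor ν**2 - 11*ν + 11/9 vanishes at 11/2 + (1/6)*sqrt(1045) and appears to the power 3; the numerator there equals 32/3 + (1/3)*sqrt(1045), nonzero, and no other factor vanishes.
Hence a pole whose order is the multiplicity, 3.

The point is a pole of order 3.


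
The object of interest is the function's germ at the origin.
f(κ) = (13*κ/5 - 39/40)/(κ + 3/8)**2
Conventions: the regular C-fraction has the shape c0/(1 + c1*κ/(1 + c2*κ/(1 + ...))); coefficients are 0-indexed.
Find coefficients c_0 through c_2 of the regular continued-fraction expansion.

Taylor coefficients (expand at 0): a_0 = -104/15, a_1 = 832/15, a_2 = -6656/27.
c0 = a_0 = -104/15. Peel one level at a time: if S = 1 + c*κ/S' with S'(0) = 1, then c is the κ-coefficient of S and S' = c*κ/(S - 1).
S_1 = c0/f = 1 + (8)*κ + (256/9)*κ^2 + ...; c1 = 8.
S_2 = c1*κ/(S_1 - 1) = 1 + (-32/9)*κ + ...; c2 = -32/9.

The regular C-fraction coefficients are [-104/15, 8, -32/9].


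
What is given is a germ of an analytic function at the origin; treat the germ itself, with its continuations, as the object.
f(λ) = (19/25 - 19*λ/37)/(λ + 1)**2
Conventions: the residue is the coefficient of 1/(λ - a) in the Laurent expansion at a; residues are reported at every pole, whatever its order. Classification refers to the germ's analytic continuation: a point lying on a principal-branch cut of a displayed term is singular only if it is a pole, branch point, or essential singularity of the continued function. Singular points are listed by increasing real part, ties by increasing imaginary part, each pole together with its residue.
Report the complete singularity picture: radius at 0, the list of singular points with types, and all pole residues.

Denominator factor (λ + 1)^2: pole of order 2 at -1, modulus 1.
The radius of convergence is the smallest modulus among the singular points: 1.
At the order-2 pole -1 set g(λ) = (λ - (-1))^2*f(λ) = 19/25 - 19*λ/37.
Order-2 pole: residue = g'(a); g'(-1) = -19/37, so the residue is -19/37.

Radius of convergence at 0: 1.
At -1: a pole of order 2; residue -19/37.


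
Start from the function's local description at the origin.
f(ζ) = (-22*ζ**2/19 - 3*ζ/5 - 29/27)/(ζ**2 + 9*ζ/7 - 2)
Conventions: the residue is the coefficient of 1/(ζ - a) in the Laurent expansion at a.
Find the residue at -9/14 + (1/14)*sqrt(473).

The residue is 591/1330 - (995723/16985430)*sqrt(473).

The factor ζ**2 + 9*ζ/7 - 2 splits as (ζ - a)(ζ - a') with a = -9/14 + (1/14)*sqrt(473), a' = -9/14 - (1/14)*sqrt(473). At the order-1 pole a set g(ζ) = (ζ - a)*f(ζ) = [-22*ζ**2/19 - 3*ζ/5 - 29/27] / (ζ - a').
Simple pole: residue = g(a) at a = -9/14 + (1/14)*sqrt(473), which is 591/1330 - (995723/16985430)*sqrt(473).


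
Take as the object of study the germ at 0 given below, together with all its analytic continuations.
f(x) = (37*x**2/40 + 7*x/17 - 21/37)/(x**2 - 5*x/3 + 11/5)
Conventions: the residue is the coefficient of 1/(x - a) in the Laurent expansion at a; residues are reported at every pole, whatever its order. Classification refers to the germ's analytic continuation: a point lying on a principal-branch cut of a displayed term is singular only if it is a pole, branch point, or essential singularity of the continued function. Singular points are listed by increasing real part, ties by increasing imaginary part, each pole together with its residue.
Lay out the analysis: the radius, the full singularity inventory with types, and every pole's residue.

Denominator factor (x**2 - 5*x/3 + 11/5): discriminant -271/45, complex-conjugate roots (5/6) + ((1/30)*sqrt(1355))*i and (5/6) - ((1/30)*sqrt(1355))*i; poles of order 1, moduli (1/5)*sqrt(55) and (1/5)*sqrt(55).
The radius of convergence is the smallest modulus among the singular points: (1/5)*sqrt(55).
The factor x**2 - 5*x/3 + 11/5 splits as (x - a)(x - a') with a = (5/6) - ((1/30)*sqrt(1355))*i, a' = (5/6) + ((1/30)*sqrt(1355))*i. At the order-1 pole a set g(x) = (x - a)*f(x) = [37*x**2/40 + 7*x/17 - 21/37] / (x - a').
Simple pole: residue = g(a) at a = (5/6) - ((1/30)*sqrt(1355))*i, which is (797/816) - ((2207129/204550800)*sqrt(1355))*i.
The factor x**2 - 5*x/3 + 11/5 splits as (x - a)(x - a') with a = (5/6) + ((1/30)*sqrt(1355))*i, a' = (5/6) - ((1/30)*sqrt(1355))*i. At the order-1 pole a set g(x) = (x - a)*f(x) = [37*x**2/40 + 7*x/17 - 21/37] / (x - a').
Simple pole: residue = g(a) at a = (5/6) + ((1/30)*sqrt(1355))*i, which is (797/816) + ((2207129/204550800)*sqrt(1355))*i.
List the singular points by increasing real part (a conjugate pair: the negative imaginary part first).

Radius of convergence at 0: (1/5)*sqrt(55).
At (5/6) - ((1/30)*sqrt(1355))*i: a pole of order 1; residue (797/816) - ((2207129/204550800)*sqrt(1355))*i.
At (5/6) + ((1/30)*sqrt(1355))*i: a pole of order 1; residue (797/816) + ((2207129/204550800)*sqrt(1355))*i.


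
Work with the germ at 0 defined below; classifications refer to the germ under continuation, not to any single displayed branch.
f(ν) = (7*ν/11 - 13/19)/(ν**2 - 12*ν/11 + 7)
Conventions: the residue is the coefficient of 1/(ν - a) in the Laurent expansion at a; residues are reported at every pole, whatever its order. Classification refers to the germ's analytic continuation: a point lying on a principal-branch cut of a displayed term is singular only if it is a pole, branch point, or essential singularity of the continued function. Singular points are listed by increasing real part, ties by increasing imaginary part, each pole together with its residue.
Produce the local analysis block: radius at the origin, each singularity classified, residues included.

Radius of convergence at 0: sqrt(7).
At (6/11) - ((1/11)*sqrt(811))*i: a pole of order 1; residue (7/22) - ((775/338998)*sqrt(811))*i.
At (6/11) + ((1/11)*sqrt(811))*i: a pole of order 1; residue (7/22) + ((775/338998)*sqrt(811))*i.

Denominator factor (ν**2 - 12*ν/11 + 7): discriminant -3244/121, complex-conjugate roots (6/11) + ((1/11)*sqrt(811))*i and (6/11) - ((1/11)*sqrt(811))*i; poles of order 1, moduli sqrt(7) and sqrt(7).
The radius of convergence is the smallest modulus among the singular points: sqrt(7).
The factor ν**2 - 12*ν/11 + 7 splits as (ν - a)(ν - a') with a = (6/11) - ((1/11)*sqrt(811))*i, a' = (6/11) + ((1/11)*sqrt(811))*i. At the order-1 pole a set g(ν) = (ν - a)*f(ν) = [7*ν/11 - 13/19] / (ν - a').
Simple pole: residue = g(a) at a = (6/11) - ((1/11)*sqrt(811))*i, which is (7/22) - ((775/338998)*sqrt(811))*i.
The factor ν**2 - 12*ν/11 + 7 splits as (ν - a)(ν - a') with a = (6/11) + ((1/11)*sqrt(811))*i, a' = (6/11) - ((1/11)*sqrt(811))*i. At the order-1 pole a set g(ν) = (ν - a)*f(ν) = [7*ν/11 - 13/19] / (ν - a').
Simple pole: residue = g(a) at a = (6/11) + ((1/11)*sqrt(811))*i, which is (7/22) + ((775/338998)*sqrt(811))*i.
List the singular points by increasing real part (a conjugate pair: the negative imaginary part first).


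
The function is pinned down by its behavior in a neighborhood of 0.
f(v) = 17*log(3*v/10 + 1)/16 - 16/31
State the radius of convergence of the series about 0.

The radius of convergence is 10/3.

Branch term (17/16)*log(1 - v/(-10/3)): its argument vanishes at v = -10/3, a logarithmic branch point, modulus 10/3.
The radius of convergence is the smallest modulus among the singular points: 10/3.


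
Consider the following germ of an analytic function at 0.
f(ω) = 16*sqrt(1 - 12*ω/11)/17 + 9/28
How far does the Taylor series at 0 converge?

The radius of convergence is 11/12.

Branch term (16/17)*sqrt(1 - ω/(11/12)): its argument vanishes at ω = 11/12, a square-root branch point, modulus 11/12.
The radius of convergence is the smallest modulus among the singular points: 11/12.


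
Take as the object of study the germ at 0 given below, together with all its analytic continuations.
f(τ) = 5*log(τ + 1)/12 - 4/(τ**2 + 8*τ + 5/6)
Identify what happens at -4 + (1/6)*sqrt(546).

The point is a pole of order 1.

The denominator factor τ**2 + 8*τ + 5/6 vanishes at -4 + (1/6)*sqrt(546) and appears to the power 1; the numerator there equals -4, nonzero, and no other factor vanishes.
The branch terms are analytic at this point.
Hence a pole whose order is the multiplicity, 1.


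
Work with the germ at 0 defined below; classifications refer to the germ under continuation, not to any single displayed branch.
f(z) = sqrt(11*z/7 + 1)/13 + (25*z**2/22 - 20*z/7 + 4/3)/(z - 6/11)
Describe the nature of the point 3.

Denominator factors: z - 6/11 = 27/11 at z = 3 — none vanishes.
Branch term sqrt(1 - z/(-7/11)): argument at 3 is 40/7, nonzero, so 3 is not its branch point (a point on a principal cut is still regular for the continued germ).
So the germ continues analytically to 3.

The point is a regular point.


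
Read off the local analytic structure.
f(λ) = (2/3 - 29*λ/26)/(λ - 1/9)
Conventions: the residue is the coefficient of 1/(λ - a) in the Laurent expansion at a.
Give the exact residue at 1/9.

At the order-1 pole 1/9 set g(λ) = (λ - (1/9))*f(λ) = 2/3 - 29*λ/26.
Simple pole: residue = g(a) at a = 1/9, which is 127/234.

The residue is 127/234.


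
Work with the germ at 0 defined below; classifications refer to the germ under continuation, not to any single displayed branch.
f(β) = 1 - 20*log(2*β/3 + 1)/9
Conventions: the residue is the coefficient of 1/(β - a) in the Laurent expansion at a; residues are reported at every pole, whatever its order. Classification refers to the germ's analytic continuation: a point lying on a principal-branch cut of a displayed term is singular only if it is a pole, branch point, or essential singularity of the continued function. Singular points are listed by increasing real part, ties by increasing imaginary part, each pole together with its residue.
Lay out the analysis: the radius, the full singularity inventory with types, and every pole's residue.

Branch term (-20/9)*log(1 - β/(-3/2)): its argument vanishes at β = -3/2, a logarithmic branch point, modulus 3/2.
The radius of convergence is the smallest modulus among the singular points: 3/2.

Radius of convergence at 0: 3/2.
At -3/2: a logarithmic branch point.


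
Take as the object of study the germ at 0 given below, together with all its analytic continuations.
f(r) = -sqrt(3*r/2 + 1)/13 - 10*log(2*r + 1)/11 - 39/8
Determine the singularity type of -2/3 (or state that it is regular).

The point is an algebraic (square-root) branch point.

The term (-1/13)*sqrt(1 - r/(-2/3)) has argument 1 - -2/3/(-2/3) = 0 at -2/3: a square-root (algebraic, two-sheeted) branch point; the remaining terms are analytic or single-valued there.


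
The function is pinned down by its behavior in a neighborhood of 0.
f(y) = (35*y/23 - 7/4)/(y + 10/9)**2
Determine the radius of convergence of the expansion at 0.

Denominator factor (y + 10/9)^2: pole of order 2 at -10/9, modulus 10/9.
The radius of convergence is the smallest modulus among the singular points: 10/9.

The radius of convergence is 10/9.


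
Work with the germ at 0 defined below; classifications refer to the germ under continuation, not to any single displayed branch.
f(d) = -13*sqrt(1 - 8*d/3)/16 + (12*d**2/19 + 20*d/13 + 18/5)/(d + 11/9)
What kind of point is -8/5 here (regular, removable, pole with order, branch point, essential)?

The point is a regular point.

Denominator factors: d + 11/9 = -17/45 at d = -8/5 — none vanishes.
Branch term sqrt(1 - d/(3/8)): argument at -8/5 is 79/15, nonzero, so -8/5 is not its branch point (a point on a principal cut is still regular for the continued germ).
So the germ continues analytically to -8/5.


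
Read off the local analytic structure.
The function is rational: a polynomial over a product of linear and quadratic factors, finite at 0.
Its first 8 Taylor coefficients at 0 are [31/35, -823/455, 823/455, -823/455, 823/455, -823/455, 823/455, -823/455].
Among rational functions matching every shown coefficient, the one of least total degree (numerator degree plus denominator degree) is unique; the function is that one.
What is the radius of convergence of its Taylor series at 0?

The radius of convergence is 1.

No rational of total degree below 2 reproduces all 8 coefficients; solving the [1/1] Pade equations on them gives f(d) = (31/35 - 12*d/13)/(d + 1), whose expansion matches every shown term.
Denominator factor (d + 1): pole of order 1 at -1, modulus 1.
The radius of convergence is the smallest modulus among the singular points: 1.


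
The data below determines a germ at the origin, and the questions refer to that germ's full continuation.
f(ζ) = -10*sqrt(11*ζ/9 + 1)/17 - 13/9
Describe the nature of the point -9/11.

The term (-10/17)*sqrt(1 - ζ/(-9/11)) has argument 1 - -9/11/(-9/11) = 0 at -9/11: a square-root (algebraic, two-sheeted) branch point; the remaining terms are analytic or single-valued there.

The point is an algebraic (square-root) branch point.


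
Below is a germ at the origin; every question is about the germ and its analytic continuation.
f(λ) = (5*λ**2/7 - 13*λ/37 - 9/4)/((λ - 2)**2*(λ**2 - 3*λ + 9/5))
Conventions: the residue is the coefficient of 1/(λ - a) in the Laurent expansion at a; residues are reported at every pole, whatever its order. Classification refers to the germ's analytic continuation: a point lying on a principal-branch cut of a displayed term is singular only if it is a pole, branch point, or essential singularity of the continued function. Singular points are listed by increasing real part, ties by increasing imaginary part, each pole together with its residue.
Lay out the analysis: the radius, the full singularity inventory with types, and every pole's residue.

Radius of convergence at 0: 3/2 - (3/10)*sqrt(5).
At 3/2 - (3/10)*sqrt(5): a pole of order 1; residue 10505/2072 - (3665/2072)*sqrt(5).
At 2: a pole of order 2; residue -10505/1036.
At 3/2 + (3/10)*sqrt(5): a pole of order 1; residue 10505/2072 + (3665/2072)*sqrt(5).

Denominator factor (λ - 2)^2: pole of order 2 at 2, modulus 2.
Denominator factor (λ**2 - 3*λ + 9/5): discriminant 9/5, real irrational roots 3/2 + (3/10)*sqrt(5) and 3/2 - (3/10)*sqrt(5); poles of order 1, moduli 3/2 + (3/10)*sqrt(5) and 3/2 - (3/10)*sqrt(5).
The radius of convergence is the smallest modulus among the singular points: 3/2 - (3/10)*sqrt(5).
The factor λ**2 - 3*λ + 9/5 splits as (λ - a)(λ - a') with a = 3/2 - (3/10)*sqrt(5), a' = 3/2 + (3/10)*sqrt(5). At the order-1 pole a set g(λ) = (λ - a)*f(λ) = [(5*λ**2/7 - 13*λ/37 - 9/4)/(λ - 2)**2] / (λ - a').
Simple pole: residue = g(a) at a = 3/2 - (3/10)*sqrt(5), which is 10505/2072 - (3665/2072)*sqrt(5).
At the order-2 pole 2 set g(λ) = (λ - (2))^2*f(λ) = (5*λ**2/7 - 13*λ/37 - 9/4)/(λ**2 - 3*λ + 9/5).
Order-2 pole: residue = g'(a); g'(2) = -10505/1036, so the residue is -10505/1036.
The factor λ**2 - 3*λ + 9/5 splits as (λ - a)(λ - a') with a = 3/2 + (3/10)*sqrt(5), a' = 3/2 - (3/10)*sqrt(5). At the order-1 pole a set g(λ) = (λ - a)*f(λ) = [(5*λ**2/7 - 13*λ/37 - 9/4)/(λ - 2)**2] / (λ - a').
Simple pole: residue = g(a) at a = 3/2 + (3/10)*sqrt(5), which is 10505/2072 + (3665/2072)*sqrt(5).
List the singular points by increasing real part (a conjugate pair: the negative imaginary part first).


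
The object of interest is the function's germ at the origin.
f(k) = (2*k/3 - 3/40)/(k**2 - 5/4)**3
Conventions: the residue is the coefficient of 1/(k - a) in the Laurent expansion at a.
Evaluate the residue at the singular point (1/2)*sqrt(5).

The factor k**2 - 5/4 splits as (k - a)(k - a') with a = (1/2)*sqrt(5), a' = -(1/2)*sqrt(5). At the order-3 pole a set g(k) = (k - a)^3*f(k) = [2*k/3 - 3/40] / (k - a')^3.
Order-3 pole: residue = g''(a)/2; g''((1/2)*sqrt(5)) = -(9/1250)*sqrt(5), so the residue is -(9/2500)*sqrt(5).

The residue is -(9/2500)*sqrt(5).


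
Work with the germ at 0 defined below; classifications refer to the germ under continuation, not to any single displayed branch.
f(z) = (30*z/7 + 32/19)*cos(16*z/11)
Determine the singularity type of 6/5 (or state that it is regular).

The point is a regular point.

There is no denominator, hence no pole anywhere.
The factor cos(16*z/11) is entire.
So the germ continues analytically to 6/5.


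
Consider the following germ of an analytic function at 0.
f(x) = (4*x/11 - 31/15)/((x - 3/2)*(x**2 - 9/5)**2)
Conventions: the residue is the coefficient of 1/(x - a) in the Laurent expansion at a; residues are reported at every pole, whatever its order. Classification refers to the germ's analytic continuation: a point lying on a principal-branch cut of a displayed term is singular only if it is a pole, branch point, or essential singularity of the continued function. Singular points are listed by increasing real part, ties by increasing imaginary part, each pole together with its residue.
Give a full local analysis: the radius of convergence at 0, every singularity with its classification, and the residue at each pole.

Denominator factor (x**2 - 9/5)^2: discriminant 36/5, real irrational roots (3/5)*sqrt(5) and -(3/5)*sqrt(5); poles of order 2, moduli (3/5)*sqrt(5) and (3/5)*sqrt(5).
Denominator factor (x - 3/2): pole of order 1 at 3/2, modulus 3/2.
The radius of convergence is the smallest modulus among the singular points: (3/5)*sqrt(5).
The factor x**2 - 9/5 splits as (x - a)(x - a') with a = -(3/5)*sqrt(5), a' = (3/5)*sqrt(5). At the order-2 pole a set g(x) = (x - a)^2*f(x) = [(4*x/11 - 31/15)/(x - 3/2)] / (x - a')^2.
Order-2 pole: residue = g'(a); g'(-(3/5)*sqrt(5)) = 10040/2673 - (8695/5346)*sqrt(5), so the residue is 10040/2673 - (8695/5346)*sqrt(5).
The factor x**2 - 9/5 splits as (x - a)(x - a') with a = (3/5)*sqrt(5), a' = -(3/5)*sqrt(5). At the order-2 pole a set g(x) = (x - a)^2*f(x) = [(4*x/11 - 31/15)/(x - 3/2)] / (x - a')^2.
Order-2 pole: residue = g'(a); g'((3/5)*sqrt(5)) = 10040/2673 + (8695/5346)*sqrt(5), so the residue is 10040/2673 + (8695/5346)*sqrt(5).
At the order-1 pole 3/2 set g(x) = (x - (3/2))*f(x) = (4*x/11 - 31/15)/(x**2 - 9/5)**2.
Simple pole: residue = g(a) at a = 3/2, which is -20080/2673.
List the singular points by increasing real part (a conjugate pair: the negative imaginary part first).

Radius of convergence at 0: (3/5)*sqrt(5).
At -(3/5)*sqrt(5): a pole of order 2; residue 10040/2673 - (8695/5346)*sqrt(5).
At (3/5)*sqrt(5): a pole of order 2; residue 10040/2673 + (8695/5346)*sqrt(5).
At 3/2: a pole of order 1; residue -20080/2673.


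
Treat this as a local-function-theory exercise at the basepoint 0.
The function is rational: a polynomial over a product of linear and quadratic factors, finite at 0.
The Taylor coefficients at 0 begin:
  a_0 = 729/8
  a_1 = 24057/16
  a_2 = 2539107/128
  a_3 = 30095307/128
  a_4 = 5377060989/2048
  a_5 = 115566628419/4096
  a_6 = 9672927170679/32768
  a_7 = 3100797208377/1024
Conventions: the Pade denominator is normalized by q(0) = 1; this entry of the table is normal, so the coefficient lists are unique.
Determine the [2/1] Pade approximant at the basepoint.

Taylor coefficients needed (read off): a_0 = 729/8, a_1 = 24057/16, a_2 = 2539107/128, a_3 = 30095307/128.
Write the denominator as Q(κ) = 1 + q1*κ. Requiring Q*f - P = O(κ^4) with deg P <= 2 kills the coefficients of κ^3..κ^3 in Q*f:
  κ^3: a_3 + q1*a_2 = 0, i.e. 30095307/128 + (2539107/128)*q1 = 0.
Solving this linear system: q1 = -1529/129.
The numerator is Q*f truncated at degree 2: P0 = a_0 = 729/8; P1 = a_1 + q1*a_0 = 291357/688; P2 = a_2 + q1*a_1 = 11093193/5504.

The Pade approximant has numerator coefficients [729/8, 291357/688, 11093193/5504]; denominator coefficients [1, -1529/129].


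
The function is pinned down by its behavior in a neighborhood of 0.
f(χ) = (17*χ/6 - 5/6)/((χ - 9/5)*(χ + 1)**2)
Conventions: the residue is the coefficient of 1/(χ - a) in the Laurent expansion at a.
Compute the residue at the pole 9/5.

The residue is 80/147.

At the order-1 pole 9/5 set g(χ) = (χ - (9/5))*f(χ) = (17*χ/6 - 5/6)/(χ + 1)**2.
Simple pole: residue = g(a) at a = 9/5, which is 80/147.


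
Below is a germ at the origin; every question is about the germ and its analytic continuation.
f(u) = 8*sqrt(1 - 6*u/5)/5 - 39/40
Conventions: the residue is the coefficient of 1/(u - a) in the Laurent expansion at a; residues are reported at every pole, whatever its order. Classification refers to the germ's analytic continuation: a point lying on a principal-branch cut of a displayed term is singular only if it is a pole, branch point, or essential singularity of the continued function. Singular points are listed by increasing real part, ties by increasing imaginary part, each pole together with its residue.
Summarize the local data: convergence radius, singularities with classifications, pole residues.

Radius of convergence at 0: 5/6.
At 5/6: an algebraic (square-root) branch point.

Branch term (8/5)*sqrt(1 - u/(5/6)): its argument vanishes at u = 5/6, a square-root branch point, modulus 5/6.
The radius of convergence is the smallest modulus among the singular points: 5/6.


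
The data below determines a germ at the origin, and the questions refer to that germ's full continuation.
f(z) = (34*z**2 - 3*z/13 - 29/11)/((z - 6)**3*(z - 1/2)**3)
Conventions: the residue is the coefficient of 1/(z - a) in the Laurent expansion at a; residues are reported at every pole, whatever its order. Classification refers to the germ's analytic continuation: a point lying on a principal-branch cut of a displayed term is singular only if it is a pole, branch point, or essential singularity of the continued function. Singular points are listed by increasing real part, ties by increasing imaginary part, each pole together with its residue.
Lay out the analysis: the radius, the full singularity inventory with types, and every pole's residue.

Radius of convergence at 0: 1/2.
At 1/2: a pole of order 3; residue -570304/1771561.
At 6: a pole of order 3; residue 570304/1771561.

Denominator factor (z - 6)^3: pole of order 3 at 6, modulus 6.
Denominator factor (z - 1/2)^3: pole of order 3 at 1/2, modulus 1/2.
The radius of convergence is the smallest modulus among the singular points: 1/2.
At the order-3 pole 1/2 set g(z) = (z - (1/2))^3*f(z) = (34*z**2 - 3*z/13 - 29/11)/(z - 6)**3.
Order-3 pole: residue = g''(a)/2; g''(1/2) = -1140608/1771561, so the residue is -570304/1771561.
At the order-3 pole 6 set g(z) = (z - (6))^3*f(z) = (34*z**2 - 3*z/13 - 29/11)/(z - 1/2)**3.
Order-3 pole: residue = g''(a)/2; g''(6) = 1140608/1771561, so the residue is 570304/1771561.
List the singular points by increasing real part (a conjugate pair: the negative imaginary part first).


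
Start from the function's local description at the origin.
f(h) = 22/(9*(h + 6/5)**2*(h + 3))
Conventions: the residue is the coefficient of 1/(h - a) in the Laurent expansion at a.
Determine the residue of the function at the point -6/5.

At the order-2 pole -6/5 set g(h) = (h - (-6/5))^2*f(h) = 22/(9*(h + 3)).
Order-2 pole: residue = g'(a); g'(-6/5) = -550/729, so the residue is -550/729.

The residue is -550/729.


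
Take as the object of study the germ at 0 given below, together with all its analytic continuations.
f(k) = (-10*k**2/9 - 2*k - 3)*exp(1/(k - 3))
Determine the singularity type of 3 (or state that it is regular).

The point is an essential singularity.

The exponent 1/(k - (3)) has a pole at 3, so exp(1/(k - (3))) takes every nonzero value near it: an essential singularity (not a pole of any order).


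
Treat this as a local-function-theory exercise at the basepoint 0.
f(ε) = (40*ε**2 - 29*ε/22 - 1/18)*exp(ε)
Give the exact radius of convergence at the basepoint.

The radius of convergence is infinite.

The factor exp(ε) is entire and contributes no finite singular point.
The polynomial part has no poles.
No finite singular points: the Taylor series at 0 converges everywhere.


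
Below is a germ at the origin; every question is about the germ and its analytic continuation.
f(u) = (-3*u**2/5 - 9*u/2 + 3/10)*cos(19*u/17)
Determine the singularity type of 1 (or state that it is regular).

There is no denominator, hence no pole anywhere.
The factor cos(19*u/17) is entire.
So the germ continues analytically to 1.

The point is a regular point.


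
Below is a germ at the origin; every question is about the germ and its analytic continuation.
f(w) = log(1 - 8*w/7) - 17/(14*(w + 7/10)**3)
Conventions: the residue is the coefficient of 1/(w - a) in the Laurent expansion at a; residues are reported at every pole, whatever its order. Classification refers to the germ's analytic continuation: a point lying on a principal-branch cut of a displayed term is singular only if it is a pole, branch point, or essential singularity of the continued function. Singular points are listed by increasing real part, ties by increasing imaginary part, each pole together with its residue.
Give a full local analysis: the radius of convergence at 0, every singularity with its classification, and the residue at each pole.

Denominator factor (w + 7/10)^3: pole of order 3 at -7/10, modulus 7/10.
Branch term (1)*log(1 - w/(7/8)): its argument vanishes at w = 7/8, a logarithmic branch point, modulus 7/8.
The radius of convergence is the smallest modulus among the singular points: 7/10.
The branch term is analytic at -7/10 and contributes nothing to the residue; only the rational part matters.
At the order-3 pole -7/10 set g(w) = (w - (-7/10))^3*(rational part) = -17/14.
Order-3 pole: residue = g''(a)/2; g''(-7/10) = 0, so the residue is 0.
List the singular points by increasing real part (a conjugate pair: the negative imaginary part first).

Radius of convergence at 0: 7/10.
At -7/10: a pole of order 3; residue 0.
At 7/8: a logarithmic branch point.


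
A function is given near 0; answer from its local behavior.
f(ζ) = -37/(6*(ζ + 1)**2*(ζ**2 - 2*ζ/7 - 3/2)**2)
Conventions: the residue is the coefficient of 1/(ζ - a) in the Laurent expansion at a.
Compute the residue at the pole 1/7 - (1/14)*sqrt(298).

The residue is -116032/81 - (298512263/3596562)*sqrt(298).

The factor ζ**2 - 2*ζ/7 - 3/2 splits as (ζ - a)(ζ - a') with a = 1/7 - (1/14)*sqrt(298), a' = 1/7 + (1/14)*sqrt(298). At the order-2 pole a set g(ζ) = (ζ - a)^2*f(ζ) = [-37/(6*(ζ + 1)**2)] / (ζ - a')^2.
Order-2 pole: residue = g'(a); g'(1/7 - (1/14)*sqrt(298)) = -116032/81 - (298512263/3596562)*sqrt(298), so the residue is -116032/81 - (298512263/3596562)*sqrt(298).


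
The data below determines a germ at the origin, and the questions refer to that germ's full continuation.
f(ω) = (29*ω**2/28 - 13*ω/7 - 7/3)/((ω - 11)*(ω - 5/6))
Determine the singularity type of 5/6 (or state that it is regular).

The denominator factor ω - 5/6 vanishes at 5/6 and appears to the power 1; the numerator there equals -3187/1008, nonzero, and no other factor vanishes.
Hence a pole whose order is the multiplicity, 1.

The point is a pole of order 1.


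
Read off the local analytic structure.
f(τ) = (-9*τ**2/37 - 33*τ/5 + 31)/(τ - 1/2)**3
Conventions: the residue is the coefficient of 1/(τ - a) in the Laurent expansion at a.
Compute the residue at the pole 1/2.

The residue is -9/37.

At the order-3 pole 1/2 set g(τ) = (τ - (1/2))^3*f(τ) = -9*τ**2/37 - 33*τ/5 + 31.
Order-3 pole: residue = g''(a)/2; g''(1/2) = -18/37, so the residue is -9/37.


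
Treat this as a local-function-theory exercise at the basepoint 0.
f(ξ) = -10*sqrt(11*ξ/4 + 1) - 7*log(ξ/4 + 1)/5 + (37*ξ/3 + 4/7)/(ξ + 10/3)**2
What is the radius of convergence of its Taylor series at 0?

Denominator factor (ξ + 10/3)^2: pole of order 2 at -10/3, modulus 10/3.
Branch term (-10)*sqrt(1 - ξ/(-4/11)): its argument vanishes at ξ = -4/11, a square-root branch point, modulus 4/11.
Branch term (-7/5)*log(1 - ξ/(-4)): its argument vanishes at ξ = -4, a logarithmic branch point, modulus 4.
The radius of convergence is the smallest modulus among the singular points: 4/11.

The radius of convergence is 4/11.


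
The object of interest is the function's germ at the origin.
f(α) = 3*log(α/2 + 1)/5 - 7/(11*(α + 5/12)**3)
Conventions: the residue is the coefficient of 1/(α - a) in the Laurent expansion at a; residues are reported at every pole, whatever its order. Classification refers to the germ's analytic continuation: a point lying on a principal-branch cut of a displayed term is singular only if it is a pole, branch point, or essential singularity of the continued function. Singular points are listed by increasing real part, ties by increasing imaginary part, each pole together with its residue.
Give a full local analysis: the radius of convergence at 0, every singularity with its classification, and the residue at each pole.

Radius of convergence at 0: 5/12.
At -2: a logarithmic branch point.
At -5/12: a pole of order 3; residue 0.

Denominator factor (α + 5/12)^3: pole of order 3 at -5/12, modulus 5/12.
Branch term (3/5)*log(1 - α/(-2)): its argument vanishes at α = -2, a logarithmic branch point, modulus 2.
The radius of convergence is the smallest modulus among the singular points: 5/12.
The branch term is analytic at -5/12 and contributes nothing to the residue; only the rational part matters.
At the order-3 pole -5/12 set g(α) = (α - (-5/12))^3*(rational part) = -7/11.
Order-3 pole: residue = g''(a)/2; g''(-5/12) = 0, so the residue is 0.
List the singular points by increasing real part (a conjugate pair: the negative imaginary part first).


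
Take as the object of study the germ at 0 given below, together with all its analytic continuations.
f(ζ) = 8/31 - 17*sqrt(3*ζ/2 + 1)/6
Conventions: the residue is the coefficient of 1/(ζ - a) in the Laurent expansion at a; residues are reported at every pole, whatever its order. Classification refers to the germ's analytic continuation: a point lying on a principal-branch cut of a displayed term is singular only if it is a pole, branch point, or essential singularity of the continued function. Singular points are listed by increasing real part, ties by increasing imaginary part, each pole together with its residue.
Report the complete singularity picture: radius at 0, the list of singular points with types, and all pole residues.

Radius of convergence at 0: 2/3.
At -2/3: an algebraic (square-root) branch point.

Branch term (-17/6)*sqrt(1 - ζ/(-2/3)): its argument vanishes at ζ = -2/3, a square-root branch point, modulus 2/3.
The radius of convergence is the smallest modulus among the singular points: 2/3.


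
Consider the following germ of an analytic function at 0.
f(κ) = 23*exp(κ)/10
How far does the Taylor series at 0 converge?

The radius of convergence is infinite.

The factor exp(κ) is entire and contributes no finite singular point.
The polynomial part has no poles.
No finite singular points: the Taylor series at 0 converges everywhere.


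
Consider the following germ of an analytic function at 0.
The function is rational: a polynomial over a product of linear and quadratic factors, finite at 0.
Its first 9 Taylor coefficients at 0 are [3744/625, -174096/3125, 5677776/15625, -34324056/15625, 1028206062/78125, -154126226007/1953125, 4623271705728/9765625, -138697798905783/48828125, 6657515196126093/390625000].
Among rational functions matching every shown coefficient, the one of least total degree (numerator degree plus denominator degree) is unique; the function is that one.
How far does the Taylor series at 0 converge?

No rational of total degree below 7 reproduces all 9 coefficients; solving the [0/7] Pade equations on them gives f(γ) = 39/(20*(γ + 1/6)*(γ**2 + 11*γ/8 + 5/4)**3), whose expansion matches every shown term.
Denominator factor (γ**2 + 11*γ/8 + 5/4)^3: discriminant -199/64, complex-conjugate roots (-11/16) + ((1/16)*sqrt(199))*i and (-11/16) - ((1/16)*sqrt(199))*i; poles of order 3, moduli (1/2)*sqrt(5) and (1/2)*sqrt(5).
Denominator factor (γ + 1/6): pole of order 1 at -1/6, modulus 1/6.
The radius of convergence is the smallest modulus among the singular points: 1/6.

The radius of convergence is 1/6.


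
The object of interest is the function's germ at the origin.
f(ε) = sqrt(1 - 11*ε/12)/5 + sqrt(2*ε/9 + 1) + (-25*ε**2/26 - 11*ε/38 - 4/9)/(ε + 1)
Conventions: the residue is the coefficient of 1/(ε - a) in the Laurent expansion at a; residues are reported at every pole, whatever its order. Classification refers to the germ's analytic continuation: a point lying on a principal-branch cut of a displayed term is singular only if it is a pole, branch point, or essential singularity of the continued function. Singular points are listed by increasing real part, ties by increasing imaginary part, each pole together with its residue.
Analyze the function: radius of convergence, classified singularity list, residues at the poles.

Denominator factor (ε + 1): pole of order 1 at -1, modulus 1.
Branch term (1)*sqrt(1 - ε/(-9/2)): its argument vanishes at ε = -9/2, a square-root branch point, modulus 9/2.
Branch term (1/5)*sqrt(1 - ε/(12/11)): its argument vanishes at ε = 12/11, a square-root branch point, modulus 12/11.
The radius of convergence is the smallest modulus among the singular points: 1.
The branch terms are analytic at -1 and contribute nothing to the residue; only the rational part matters.
At the order-1 pole -1 set g(ε) = (ε - (-1))*(rational part) = -25*ε**2/26 - 11*ε/38 - 4/9.
Simple pole: residue = g(a) at a = -1, which is -2482/2223.
List the singular points by increasing real part (a conjugate pair: the negative imaginary part first).

Radius of convergence at 0: 1.
At -9/2: an algebraic (square-root) branch point.
At -1: a pole of order 1; residue -2482/2223.
At 12/11: an algebraic (square-root) branch point.


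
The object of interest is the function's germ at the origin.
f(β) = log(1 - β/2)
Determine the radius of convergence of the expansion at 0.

Branch term (1)*log(1 - β/(2)): its argument vanishes at β = 2, a logarithmic branch point, modulus 2.
The radius of convergence is the smallest modulus among the singular points: 2.

The radius of convergence is 2.


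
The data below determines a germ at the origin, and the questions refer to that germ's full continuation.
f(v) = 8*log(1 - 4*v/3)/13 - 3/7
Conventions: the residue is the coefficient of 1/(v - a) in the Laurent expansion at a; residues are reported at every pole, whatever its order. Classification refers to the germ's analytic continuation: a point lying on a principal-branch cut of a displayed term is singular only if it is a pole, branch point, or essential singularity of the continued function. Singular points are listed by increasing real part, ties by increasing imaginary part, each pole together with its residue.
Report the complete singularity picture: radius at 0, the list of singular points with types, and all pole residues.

Branch term (8/13)*log(1 - v/(3/4)): its argument vanishes at v = 3/4, a logarithmic branch point, modulus 3/4.
The radius of convergence is the smallest modulus among the singular points: 3/4.

Radius of convergence at 0: 3/4.
At 3/4: a logarithmic branch point.


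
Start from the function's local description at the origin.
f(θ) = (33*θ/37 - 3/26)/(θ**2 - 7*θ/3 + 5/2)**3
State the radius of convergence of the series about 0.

The radius of convergence is (1/2)*sqrt(10).

Denominator factor (θ**2 - 7*θ/3 + 5/2)^3: discriminant -41/9, complex-conjugate roots (7/6) + ((1/6)*sqrt(41))*i and (7/6) - ((1/6)*sqrt(41))*i; poles of order 3, moduli (1/2)*sqrt(10) and (1/2)*sqrt(10).
The radius of convergence is the smallest modulus among the singular points: (1/2)*sqrt(10).


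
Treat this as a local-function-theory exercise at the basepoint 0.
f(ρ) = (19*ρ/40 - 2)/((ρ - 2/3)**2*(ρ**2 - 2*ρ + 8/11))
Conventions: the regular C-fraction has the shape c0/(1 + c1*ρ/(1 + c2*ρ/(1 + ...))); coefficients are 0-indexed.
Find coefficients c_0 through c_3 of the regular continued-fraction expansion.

Taylor coefficients (expand at 0): a_0 = -99/16, a_1 = -43659/1280, a_2 = -627957/5120, a_3 = -7454601/20480.
c0 = a_0 = -99/16. Peel one level at a time: if S = 1 + c*ρ/S' with S'(0) = 1, then c is the ρ-coefficient of S and S' = c*ρ/(S - 1).
S_1 = c0/f = 1 + (-441/80)*ρ + (67621/6400)*ρ^2 + ...; c1 = -441/80.
S_2 = c1*ρ/(S_1 - 1) = 1 + (67621/35280)*ρ + (3513395/1555848)*ρ^2 + ...; c2 = 67621/35280.
S_3 = c2*ρ/(S_2 - 1) = 1 + (-35133950/29820861)*ρ + ...; c3 = -35133950/29820861.

The regular C-fraction coefficients are [-99/16, -441/80, 67621/35280, -35133950/29820861].


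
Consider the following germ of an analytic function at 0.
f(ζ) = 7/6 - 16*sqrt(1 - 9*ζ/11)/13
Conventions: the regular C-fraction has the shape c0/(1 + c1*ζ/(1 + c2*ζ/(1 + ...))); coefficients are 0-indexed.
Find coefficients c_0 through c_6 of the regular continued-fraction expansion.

Taylor coefficients (expand at 0): a_0 = -5/78, a_1 = 72/143, a_2 = 162/1573, a_3 = 729/17303, a_4 = 32805/1522664, a_5 = 413343/33498608, a_6 = 11160261/1473938752.
c0 = a_0 = -5/78. Peel one level at a time: if S = 1 + c*ζ/S' with S'(0) = 1, then c is the ζ-coefficient of S and S' = c*ζ/(S - 1).
S_1 = c0/f = 1 + (432/55)*ζ + (191484/3025)*ζ^2 + ...; c1 = 432/55.
S_2 = c1*ζ/(S_1 - 1) = 1 + (-1773/220)*ζ + (-81/1936)*ζ^2 + ...; c2 = -1773/220.
S_3 = c2*ζ/(S_2 - 1) = 1 + (-45/8668)*ζ + (-157545/75134224)*ζ^2 + ...; c3 = -45/8668.
S_4 = c3*ζ/(S_3 - 1) = 1 + (-3501/8668)*ζ + (-81/1936)*ζ^2 + ...; c4 = -3501/8668.
S_5 = c4*ζ/(S_4 - 1) = 1 + (-1773/17116)*ζ + (-9271017/292957456)*ζ^2 + ...; c5 = -1773/17116.
S_6 = c5*ζ/(S_5 - 1) = 1 + (-5229/17116)*ζ + ...; c6 = -5229/17116.

The regular C-fraction coefficients are [-5/78, 432/55, -1773/220, -45/8668, -3501/8668, -1773/17116, -5229/17116].


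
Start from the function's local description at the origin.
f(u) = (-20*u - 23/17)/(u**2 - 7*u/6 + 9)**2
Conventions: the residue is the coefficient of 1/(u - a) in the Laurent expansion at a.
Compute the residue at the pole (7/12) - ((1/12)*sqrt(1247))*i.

The residue is -((95616/26435153)*sqrt(1247))*i.

The factor u**2 - 7*u/6 + 9 splits as (u - a)(u - a') with a = (7/12) - ((1/12)*sqrt(1247))*i, a' = (7/12) + ((1/12)*sqrt(1247))*i. At the order-2 pole a set g(u) = (u - a)^2*f(u) = [-20*u - 23/17] / (u - a')^2.
Order-2 pole: residue = g'(a); g'((7/12) - ((1/12)*sqrt(1247))*i) = -((95616/26435153)*sqrt(1247))*i, so the residue is -((95616/26435153)*sqrt(1247))*i.


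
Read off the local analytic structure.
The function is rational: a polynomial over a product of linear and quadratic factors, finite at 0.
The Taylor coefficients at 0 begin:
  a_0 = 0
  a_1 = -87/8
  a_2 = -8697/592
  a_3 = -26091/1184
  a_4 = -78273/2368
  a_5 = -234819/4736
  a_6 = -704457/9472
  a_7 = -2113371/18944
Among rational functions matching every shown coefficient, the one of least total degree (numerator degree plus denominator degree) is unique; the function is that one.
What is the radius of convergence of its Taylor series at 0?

The radius of convergence is 2/3.

No rational of total degree below 3 reproduces all 8 coefficients; solving the [2/1] Pade equations on them gives f(τ) = (-40*τ**2/37 + 29*τ/4)/(τ - 2/3), whose expansion matches every shown term.
Denominator factor (τ - 2/3): pole of order 1 at 2/3, modulus 2/3.
The radius of convergence is the smallest modulus among the singular points: 2/3.


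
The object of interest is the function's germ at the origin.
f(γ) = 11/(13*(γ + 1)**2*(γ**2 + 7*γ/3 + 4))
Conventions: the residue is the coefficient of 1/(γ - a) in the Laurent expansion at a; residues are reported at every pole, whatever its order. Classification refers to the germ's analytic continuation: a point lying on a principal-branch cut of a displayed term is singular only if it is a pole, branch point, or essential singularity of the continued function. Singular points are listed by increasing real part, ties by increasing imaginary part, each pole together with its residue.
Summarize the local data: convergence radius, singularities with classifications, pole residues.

Denominator factor (γ + 1)^2: pole of order 2 at -1, modulus 1.
Denominator factor (γ**2 + 7*γ/3 + 4): discriminant -95/9, complex-conjugate roots (-7/6) + ((1/6)*sqrt(95))*i and (-7/6) - ((1/6)*sqrt(95))*i; poles of order 1, moduli 2 and 2.
The radius of convergence is the smallest modulus among the singular points: 1.
The factor γ**2 + 7*γ/3 + 4 splits as (γ - a)(γ - a') with a = (-7/6) - ((1/6)*sqrt(95))*i, a' = (-7/6) + ((1/6)*sqrt(95))*i. At the order-1 pole a set g(γ) = (γ - a)*f(γ) = [11/(13*(γ + 1)**2)] / (γ - a').
Simple pole: residue = g(a) at a = (-7/6) - ((1/6)*sqrt(95))*i, which is (33/1664) - ((1551/158080)*sqrt(95))*i.
The factor γ**2 + 7*γ/3 + 4 splits as (γ - a)(γ - a') with a = (-7/6) + ((1/6)*sqrt(95))*i, a' = (-7/6) - ((1/6)*sqrt(95))*i. At the order-1 pole a set g(γ) = (γ - a)*f(γ) = [11/(13*(γ + 1)**2)] / (γ - a').
Simple pole: residue = g(a) at a = (-7/6) + ((1/6)*sqrt(95))*i, which is (33/1664) + ((1551/158080)*sqrt(95))*i.
At the order-2 pole -1 set g(γ) = (γ - (-1))^2*f(γ) = 11/(13*(γ**2 + 7*γ/3 + 4)).
Order-2 pole: residue = g'(a); g'(-1) = -33/832, so the residue is -33/832.
List the singular points by increasing real part (a conjugate pair: the negative imaginary part first).

Radius of convergence at 0: 1.
At (-7/6) - ((1/6)*sqrt(95))*i: a pole of order 1; residue (33/1664) - ((1551/158080)*sqrt(95))*i.
At (-7/6) + ((1/6)*sqrt(95))*i: a pole of order 1; residue (33/1664) + ((1551/158080)*sqrt(95))*i.
At -1: a pole of order 2; residue -33/832.
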